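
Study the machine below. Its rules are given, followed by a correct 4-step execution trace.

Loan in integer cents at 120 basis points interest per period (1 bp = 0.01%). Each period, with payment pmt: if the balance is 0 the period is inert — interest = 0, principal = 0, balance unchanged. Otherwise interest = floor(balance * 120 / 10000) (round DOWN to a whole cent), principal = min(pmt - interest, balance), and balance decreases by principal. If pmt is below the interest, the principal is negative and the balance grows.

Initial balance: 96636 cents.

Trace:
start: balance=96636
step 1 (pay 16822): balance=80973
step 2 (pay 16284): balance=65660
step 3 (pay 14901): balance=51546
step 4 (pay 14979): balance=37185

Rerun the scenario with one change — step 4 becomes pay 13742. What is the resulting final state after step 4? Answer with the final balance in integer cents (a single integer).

(re-executing from step 4 with the substitution; state before step 4: balance=51546)
step 4 (pay 13742): balance=38422

38422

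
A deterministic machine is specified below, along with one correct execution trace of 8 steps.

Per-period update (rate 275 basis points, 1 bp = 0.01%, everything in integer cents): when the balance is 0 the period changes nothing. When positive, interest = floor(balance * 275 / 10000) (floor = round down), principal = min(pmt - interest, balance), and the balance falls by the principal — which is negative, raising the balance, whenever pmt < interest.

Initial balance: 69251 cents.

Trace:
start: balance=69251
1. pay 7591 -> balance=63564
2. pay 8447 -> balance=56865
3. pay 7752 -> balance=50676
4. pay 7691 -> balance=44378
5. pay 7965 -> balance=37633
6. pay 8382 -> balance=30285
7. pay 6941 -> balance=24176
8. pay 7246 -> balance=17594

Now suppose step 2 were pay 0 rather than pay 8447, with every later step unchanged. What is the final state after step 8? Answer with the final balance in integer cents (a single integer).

27535

(re-executing from step 2 with the substitution; state before step 2: balance=63564)
2. pay 0 -> balance=65312
3. pay 7752 -> balance=59356
4. pay 7691 -> balance=53297
5. pay 7965 -> balance=46797
6. pay 8382 -> balance=39701
7. pay 6941 -> balance=33851
8. pay 7246 -> balance=27535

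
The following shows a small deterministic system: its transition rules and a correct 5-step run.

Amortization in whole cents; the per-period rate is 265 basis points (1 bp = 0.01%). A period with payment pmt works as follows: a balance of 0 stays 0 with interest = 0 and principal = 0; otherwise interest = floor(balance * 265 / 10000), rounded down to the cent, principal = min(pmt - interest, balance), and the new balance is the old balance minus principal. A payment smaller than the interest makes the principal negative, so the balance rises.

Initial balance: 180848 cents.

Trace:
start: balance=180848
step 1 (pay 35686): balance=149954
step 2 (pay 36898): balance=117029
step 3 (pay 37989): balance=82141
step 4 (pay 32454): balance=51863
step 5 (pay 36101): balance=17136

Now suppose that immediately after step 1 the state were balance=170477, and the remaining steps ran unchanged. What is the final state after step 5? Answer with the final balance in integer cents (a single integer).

state after step 1 := balance=170477
step 2 (pay 36898): balance=138096
step 3 (pay 37989): balance=103766
step 4 (pay 32454): balance=74061
step 5 (pay 36101): balance=39922

39922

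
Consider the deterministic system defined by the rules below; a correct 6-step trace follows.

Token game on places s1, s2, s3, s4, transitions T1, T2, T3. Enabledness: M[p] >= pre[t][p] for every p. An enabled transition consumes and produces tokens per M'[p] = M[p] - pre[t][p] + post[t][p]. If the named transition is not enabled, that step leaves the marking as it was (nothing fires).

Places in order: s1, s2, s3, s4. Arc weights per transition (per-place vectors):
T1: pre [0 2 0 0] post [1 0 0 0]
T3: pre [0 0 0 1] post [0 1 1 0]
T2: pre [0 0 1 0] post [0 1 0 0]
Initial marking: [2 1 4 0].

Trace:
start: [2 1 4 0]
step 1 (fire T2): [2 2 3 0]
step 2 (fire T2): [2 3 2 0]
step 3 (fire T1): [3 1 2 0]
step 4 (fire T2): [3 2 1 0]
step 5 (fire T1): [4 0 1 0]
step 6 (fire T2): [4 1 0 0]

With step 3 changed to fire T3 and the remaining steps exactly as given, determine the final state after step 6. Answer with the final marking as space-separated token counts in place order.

3 3 0 0

(re-executing from step 3 with the substitution; state before step 3: [2 3 2 0])
step 3 (fire T3): [2 3 2 0]
step 4 (fire T2): [2 4 1 0]
step 5 (fire T1): [3 2 1 0]
step 6 (fire T2): [3 3 0 0]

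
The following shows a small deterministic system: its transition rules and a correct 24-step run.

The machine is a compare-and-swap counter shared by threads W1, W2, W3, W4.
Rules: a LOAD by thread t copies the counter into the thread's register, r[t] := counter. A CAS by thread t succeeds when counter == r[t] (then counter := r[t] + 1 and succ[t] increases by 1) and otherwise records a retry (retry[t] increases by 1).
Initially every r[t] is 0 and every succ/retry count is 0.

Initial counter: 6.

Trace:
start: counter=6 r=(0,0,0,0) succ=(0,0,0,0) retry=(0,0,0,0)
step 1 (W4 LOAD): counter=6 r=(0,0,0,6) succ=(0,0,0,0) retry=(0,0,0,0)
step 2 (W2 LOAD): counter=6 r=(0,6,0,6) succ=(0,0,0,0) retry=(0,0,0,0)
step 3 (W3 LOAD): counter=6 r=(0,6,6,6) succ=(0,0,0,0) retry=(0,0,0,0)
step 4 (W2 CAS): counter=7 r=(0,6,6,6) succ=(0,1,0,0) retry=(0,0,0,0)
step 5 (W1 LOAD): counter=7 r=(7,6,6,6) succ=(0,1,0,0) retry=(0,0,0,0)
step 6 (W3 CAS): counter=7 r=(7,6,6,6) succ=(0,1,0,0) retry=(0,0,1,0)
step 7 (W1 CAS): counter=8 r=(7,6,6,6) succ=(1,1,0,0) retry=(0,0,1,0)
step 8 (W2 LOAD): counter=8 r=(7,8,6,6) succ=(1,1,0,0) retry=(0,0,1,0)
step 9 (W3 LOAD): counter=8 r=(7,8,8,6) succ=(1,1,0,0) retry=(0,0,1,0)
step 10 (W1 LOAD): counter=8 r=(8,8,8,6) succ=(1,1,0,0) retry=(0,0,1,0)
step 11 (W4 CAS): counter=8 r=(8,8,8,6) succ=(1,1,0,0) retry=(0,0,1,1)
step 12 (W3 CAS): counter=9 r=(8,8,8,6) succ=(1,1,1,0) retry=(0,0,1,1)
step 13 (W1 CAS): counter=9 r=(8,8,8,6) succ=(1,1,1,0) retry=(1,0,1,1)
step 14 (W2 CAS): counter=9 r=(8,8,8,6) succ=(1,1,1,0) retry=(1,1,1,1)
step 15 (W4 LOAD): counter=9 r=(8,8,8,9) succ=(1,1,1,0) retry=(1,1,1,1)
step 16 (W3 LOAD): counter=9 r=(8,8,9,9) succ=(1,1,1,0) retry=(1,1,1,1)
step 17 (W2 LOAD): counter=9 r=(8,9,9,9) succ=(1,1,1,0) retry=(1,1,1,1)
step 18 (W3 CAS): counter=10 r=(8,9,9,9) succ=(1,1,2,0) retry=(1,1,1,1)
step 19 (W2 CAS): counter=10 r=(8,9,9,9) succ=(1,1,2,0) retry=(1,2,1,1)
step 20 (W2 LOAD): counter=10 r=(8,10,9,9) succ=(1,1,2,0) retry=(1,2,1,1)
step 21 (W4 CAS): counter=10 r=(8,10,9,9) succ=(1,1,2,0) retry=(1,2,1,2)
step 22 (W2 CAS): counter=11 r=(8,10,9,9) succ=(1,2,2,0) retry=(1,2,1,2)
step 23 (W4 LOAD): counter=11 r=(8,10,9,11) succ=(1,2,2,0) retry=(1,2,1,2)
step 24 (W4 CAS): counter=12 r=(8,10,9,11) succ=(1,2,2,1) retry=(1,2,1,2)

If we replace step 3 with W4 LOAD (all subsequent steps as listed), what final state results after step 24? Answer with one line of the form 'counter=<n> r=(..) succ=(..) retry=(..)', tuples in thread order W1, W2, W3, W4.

(re-executing from step 3 with the substitution; state before step 3: counter=6 r=(0,6,0,6) succ=(0,0,0,0) retry=(0,0,0,0))
step 3 (W4 LOAD): counter=6 r=(0,6,0,6) succ=(0,0,0,0) retry=(0,0,0,0)
step 4 (W2 CAS): counter=7 r=(0,6,0,6) succ=(0,1,0,0) retry=(0,0,0,0)
step 5 (W1 LOAD): counter=7 r=(7,6,0,6) succ=(0,1,0,0) retry=(0,0,0,0)
step 6 (W3 CAS): counter=7 r=(7,6,0,6) succ=(0,1,0,0) retry=(0,0,1,0)
step 7 (W1 CAS): counter=8 r=(7,6,0,6) succ=(1,1,0,0) retry=(0,0,1,0)
step 8 (W2 LOAD): counter=8 r=(7,8,0,6) succ=(1,1,0,0) retry=(0,0,1,0)
step 9 (W3 LOAD): counter=8 r=(7,8,8,6) succ=(1,1,0,0) retry=(0,0,1,0)
step 10 (W1 LOAD): counter=8 r=(8,8,8,6) succ=(1,1,0,0) retry=(0,0,1,0)
step 11 (W4 CAS): counter=8 r=(8,8,8,6) succ=(1,1,0,0) retry=(0,0,1,1)
step 12 (W3 CAS): counter=9 r=(8,8,8,6) succ=(1,1,1,0) retry=(0,0,1,1)
step 13 (W1 CAS): counter=9 r=(8,8,8,6) succ=(1,1,1,0) retry=(1,0,1,1)
step 14 (W2 CAS): counter=9 r=(8,8,8,6) succ=(1,1,1,0) retry=(1,1,1,1)
step 15 (W4 LOAD): counter=9 r=(8,8,8,9) succ=(1,1,1,0) retry=(1,1,1,1)
step 16 (W3 LOAD): counter=9 r=(8,8,9,9) succ=(1,1,1,0) retry=(1,1,1,1)
step 17 (W2 LOAD): counter=9 r=(8,9,9,9) succ=(1,1,1,0) retry=(1,1,1,1)
step 18 (W3 CAS): counter=10 r=(8,9,9,9) succ=(1,1,2,0) retry=(1,1,1,1)
step 19 (W2 CAS): counter=10 r=(8,9,9,9) succ=(1,1,2,0) retry=(1,2,1,1)
step 20 (W2 LOAD): counter=10 r=(8,10,9,9) succ=(1,1,2,0) retry=(1,2,1,1)
step 21 (W4 CAS): counter=10 r=(8,10,9,9) succ=(1,1,2,0) retry=(1,2,1,2)
step 22 (W2 CAS): counter=11 r=(8,10,9,9) succ=(1,2,2,0) retry=(1,2,1,2)
step 23 (W4 LOAD): counter=11 r=(8,10,9,11) succ=(1,2,2,0) retry=(1,2,1,2)
step 24 (W4 CAS): counter=12 r=(8,10,9,11) succ=(1,2,2,1) retry=(1,2,1,2)

counter=12 r=(8,10,9,11) succ=(1,2,2,1) retry=(1,2,1,2)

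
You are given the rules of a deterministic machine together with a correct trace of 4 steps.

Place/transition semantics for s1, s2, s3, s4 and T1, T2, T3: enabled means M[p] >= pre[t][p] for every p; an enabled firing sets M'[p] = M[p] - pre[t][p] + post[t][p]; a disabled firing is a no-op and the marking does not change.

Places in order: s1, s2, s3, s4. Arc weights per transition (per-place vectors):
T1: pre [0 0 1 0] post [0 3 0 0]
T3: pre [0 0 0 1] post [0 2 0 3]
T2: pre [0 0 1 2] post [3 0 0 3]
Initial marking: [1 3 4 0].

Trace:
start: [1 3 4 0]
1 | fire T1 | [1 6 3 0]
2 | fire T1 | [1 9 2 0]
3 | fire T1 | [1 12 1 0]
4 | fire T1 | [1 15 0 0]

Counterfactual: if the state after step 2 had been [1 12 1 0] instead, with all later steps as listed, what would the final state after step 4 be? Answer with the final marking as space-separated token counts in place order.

state after step 2 := [1 12 1 0]
3 | fire T1 | [1 15 0 0]
4 | fire T1 | [1 15 0 0]

1 15 0 0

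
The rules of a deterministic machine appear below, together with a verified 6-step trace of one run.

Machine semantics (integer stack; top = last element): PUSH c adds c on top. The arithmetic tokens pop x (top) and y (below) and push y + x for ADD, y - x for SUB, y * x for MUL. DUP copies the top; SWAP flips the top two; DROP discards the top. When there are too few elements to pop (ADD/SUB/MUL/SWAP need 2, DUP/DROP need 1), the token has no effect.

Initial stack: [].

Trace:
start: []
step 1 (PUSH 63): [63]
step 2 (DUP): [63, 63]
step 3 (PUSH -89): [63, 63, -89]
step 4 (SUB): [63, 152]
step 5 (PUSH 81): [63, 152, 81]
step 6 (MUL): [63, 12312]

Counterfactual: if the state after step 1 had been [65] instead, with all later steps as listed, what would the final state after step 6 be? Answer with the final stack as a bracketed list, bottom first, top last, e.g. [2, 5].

[65, 12474]

state after step 1 := [65]
step 2 (DUP): [65, 65]
step 3 (PUSH -89): [65, 65, -89]
step 4 (SUB): [65, 154]
step 5 (PUSH 81): [65, 154, 81]
step 6 (MUL): [65, 12474]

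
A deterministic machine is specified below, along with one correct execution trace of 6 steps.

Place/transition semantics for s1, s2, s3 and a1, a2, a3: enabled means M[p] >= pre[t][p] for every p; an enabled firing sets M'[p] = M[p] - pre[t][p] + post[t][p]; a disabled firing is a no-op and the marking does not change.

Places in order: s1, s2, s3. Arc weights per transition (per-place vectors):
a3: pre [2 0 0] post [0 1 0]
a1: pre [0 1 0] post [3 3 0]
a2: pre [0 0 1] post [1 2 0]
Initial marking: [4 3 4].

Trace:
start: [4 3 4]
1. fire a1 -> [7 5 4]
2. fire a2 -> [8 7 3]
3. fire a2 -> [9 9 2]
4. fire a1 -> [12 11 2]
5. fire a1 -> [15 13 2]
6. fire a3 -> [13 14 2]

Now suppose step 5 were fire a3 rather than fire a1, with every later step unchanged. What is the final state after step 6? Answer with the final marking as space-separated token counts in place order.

8 13 2

(re-executing from step 5 with the substitution; state before step 5: [12 11 2])
5. fire a3 -> [10 12 2]
6. fire a3 -> [8 13 2]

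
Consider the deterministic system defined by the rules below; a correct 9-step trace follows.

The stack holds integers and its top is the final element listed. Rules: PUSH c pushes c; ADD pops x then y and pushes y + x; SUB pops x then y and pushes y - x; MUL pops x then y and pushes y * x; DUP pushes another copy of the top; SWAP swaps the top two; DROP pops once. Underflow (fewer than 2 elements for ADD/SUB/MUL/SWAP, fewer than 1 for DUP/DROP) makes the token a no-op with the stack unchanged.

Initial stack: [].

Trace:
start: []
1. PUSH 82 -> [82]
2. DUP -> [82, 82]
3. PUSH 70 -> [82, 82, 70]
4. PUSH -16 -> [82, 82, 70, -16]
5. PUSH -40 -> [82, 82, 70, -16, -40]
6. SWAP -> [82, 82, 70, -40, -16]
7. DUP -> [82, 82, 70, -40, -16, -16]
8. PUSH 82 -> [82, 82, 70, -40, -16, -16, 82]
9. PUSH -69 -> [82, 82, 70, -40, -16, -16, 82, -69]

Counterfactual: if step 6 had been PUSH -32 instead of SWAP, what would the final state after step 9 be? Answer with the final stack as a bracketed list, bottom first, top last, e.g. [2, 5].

[82, 82, 70, -16, -40, -32, -32, 82, -69]

(re-executing from step 6 with the substitution; state before step 6: [82, 82, 70, -16, -40])
6. PUSH -32 -> [82, 82, 70, -16, -40, -32]
7. DUP -> [82, 82, 70, -16, -40, -32, -32]
8. PUSH 82 -> [82, 82, 70, -16, -40, -32, -32, 82]
9. PUSH -69 -> [82, 82, 70, -16, -40, -32, -32, 82, -69]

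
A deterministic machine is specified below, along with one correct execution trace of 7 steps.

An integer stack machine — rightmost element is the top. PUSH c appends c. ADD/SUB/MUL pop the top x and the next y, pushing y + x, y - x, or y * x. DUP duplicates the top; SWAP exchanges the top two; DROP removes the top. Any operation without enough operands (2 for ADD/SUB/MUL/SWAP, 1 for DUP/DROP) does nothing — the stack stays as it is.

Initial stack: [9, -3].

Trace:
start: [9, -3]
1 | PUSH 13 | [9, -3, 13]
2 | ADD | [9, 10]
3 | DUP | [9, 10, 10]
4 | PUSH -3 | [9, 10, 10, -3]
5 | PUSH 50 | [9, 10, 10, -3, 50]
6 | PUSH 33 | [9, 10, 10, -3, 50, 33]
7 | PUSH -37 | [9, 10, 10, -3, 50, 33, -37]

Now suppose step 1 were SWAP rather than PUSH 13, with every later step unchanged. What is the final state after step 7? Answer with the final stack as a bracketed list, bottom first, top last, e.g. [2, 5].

(re-executing from step 1 with the substitution; state before step 1: [9, -3])
1 | SWAP | [-3, 9]
2 | ADD | [6]
3 | DUP | [6, 6]
4 | PUSH -3 | [6, 6, -3]
5 | PUSH 50 | [6, 6, -3, 50]
6 | PUSH 33 | [6, 6, -3, 50, 33]
7 | PUSH -37 | [6, 6, -3, 50, 33, -37]

[6, 6, -3, 50, 33, -37]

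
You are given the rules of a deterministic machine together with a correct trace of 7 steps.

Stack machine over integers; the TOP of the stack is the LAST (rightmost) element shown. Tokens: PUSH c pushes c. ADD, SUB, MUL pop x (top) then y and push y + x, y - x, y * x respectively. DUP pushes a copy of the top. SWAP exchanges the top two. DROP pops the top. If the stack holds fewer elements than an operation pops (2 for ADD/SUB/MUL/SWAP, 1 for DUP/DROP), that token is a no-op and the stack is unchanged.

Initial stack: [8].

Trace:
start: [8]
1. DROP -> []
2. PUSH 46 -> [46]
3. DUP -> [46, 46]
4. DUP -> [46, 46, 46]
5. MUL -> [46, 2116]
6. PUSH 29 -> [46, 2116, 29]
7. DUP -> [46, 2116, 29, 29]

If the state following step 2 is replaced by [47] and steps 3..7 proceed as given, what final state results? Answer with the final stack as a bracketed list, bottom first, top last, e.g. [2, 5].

state after step 2 := [47]
3. DUP -> [47, 47]
4. DUP -> [47, 47, 47]
5. MUL -> [47, 2209]
6. PUSH 29 -> [47, 2209, 29]
7. DUP -> [47, 2209, 29, 29]

[47, 2209, 29, 29]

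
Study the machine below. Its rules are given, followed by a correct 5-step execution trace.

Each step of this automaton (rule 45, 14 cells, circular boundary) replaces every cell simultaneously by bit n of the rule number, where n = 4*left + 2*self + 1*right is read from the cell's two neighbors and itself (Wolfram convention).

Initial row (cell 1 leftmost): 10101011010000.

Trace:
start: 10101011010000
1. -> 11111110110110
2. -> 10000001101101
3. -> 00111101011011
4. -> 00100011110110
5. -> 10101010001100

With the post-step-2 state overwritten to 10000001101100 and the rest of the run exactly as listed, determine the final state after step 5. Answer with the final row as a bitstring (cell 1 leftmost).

10001010000011

state after step 2 := 10000001101100
3. -> 10111101011000
4. -> 11100011110010
5. -> 10001010000011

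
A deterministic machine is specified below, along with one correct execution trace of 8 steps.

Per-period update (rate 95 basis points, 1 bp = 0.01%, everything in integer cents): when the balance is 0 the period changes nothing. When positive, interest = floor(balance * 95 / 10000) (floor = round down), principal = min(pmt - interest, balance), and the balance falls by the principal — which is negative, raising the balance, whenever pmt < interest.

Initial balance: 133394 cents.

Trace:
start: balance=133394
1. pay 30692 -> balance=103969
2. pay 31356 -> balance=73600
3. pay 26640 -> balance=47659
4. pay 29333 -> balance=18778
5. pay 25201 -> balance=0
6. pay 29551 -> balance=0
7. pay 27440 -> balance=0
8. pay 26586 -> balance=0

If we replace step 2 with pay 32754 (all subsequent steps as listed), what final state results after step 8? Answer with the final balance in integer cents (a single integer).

0

(re-executing from step 2 with the substitution; state before step 2: balance=103969)
2. pay 32754 -> balance=72202
3. pay 26640 -> balance=46247
4. pay 29333 -> balance=17353
5. pay 25201 -> balance=0
6. pay 29551 -> balance=0
7. pay 27440 -> balance=0
8. pay 26586 -> balance=0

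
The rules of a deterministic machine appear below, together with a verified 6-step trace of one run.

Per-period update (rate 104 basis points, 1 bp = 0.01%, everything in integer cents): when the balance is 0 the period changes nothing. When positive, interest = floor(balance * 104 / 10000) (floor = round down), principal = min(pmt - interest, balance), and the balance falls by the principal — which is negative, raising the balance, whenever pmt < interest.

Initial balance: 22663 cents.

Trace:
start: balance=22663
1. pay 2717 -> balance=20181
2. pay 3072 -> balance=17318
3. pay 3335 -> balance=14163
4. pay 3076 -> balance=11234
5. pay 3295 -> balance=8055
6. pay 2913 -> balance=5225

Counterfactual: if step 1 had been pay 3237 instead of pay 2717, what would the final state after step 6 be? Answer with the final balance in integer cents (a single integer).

(re-executing from step 1 with the substitution; state before step 1: balance=22663)
1. pay 3237 -> balance=19661
2. pay 3072 -> balance=16793
3. pay 3335 -> balance=13632
4. pay 3076 -> balance=10697
5. pay 3295 -> balance=7513
6. pay 2913 -> balance=4678

4678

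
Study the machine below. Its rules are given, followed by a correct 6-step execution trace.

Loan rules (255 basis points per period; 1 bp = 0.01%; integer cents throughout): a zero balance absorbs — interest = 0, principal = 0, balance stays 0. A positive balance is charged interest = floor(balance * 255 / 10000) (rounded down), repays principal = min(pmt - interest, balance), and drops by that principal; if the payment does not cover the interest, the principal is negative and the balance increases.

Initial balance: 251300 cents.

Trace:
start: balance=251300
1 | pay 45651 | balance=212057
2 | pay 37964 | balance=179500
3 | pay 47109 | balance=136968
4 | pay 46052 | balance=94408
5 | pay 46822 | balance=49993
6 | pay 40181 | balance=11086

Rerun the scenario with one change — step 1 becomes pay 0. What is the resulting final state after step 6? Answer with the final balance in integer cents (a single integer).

(re-executing from step 1 with the substitution; state before step 1: balance=251300)
1 | pay 0 | balance=257708
2 | pay 37964 | balance=226315
3 | pay 47109 | balance=184977
4 | pay 46052 | balance=143641
5 | pay 46822 | balance=100481
6 | pay 40181 | balance=62862

62862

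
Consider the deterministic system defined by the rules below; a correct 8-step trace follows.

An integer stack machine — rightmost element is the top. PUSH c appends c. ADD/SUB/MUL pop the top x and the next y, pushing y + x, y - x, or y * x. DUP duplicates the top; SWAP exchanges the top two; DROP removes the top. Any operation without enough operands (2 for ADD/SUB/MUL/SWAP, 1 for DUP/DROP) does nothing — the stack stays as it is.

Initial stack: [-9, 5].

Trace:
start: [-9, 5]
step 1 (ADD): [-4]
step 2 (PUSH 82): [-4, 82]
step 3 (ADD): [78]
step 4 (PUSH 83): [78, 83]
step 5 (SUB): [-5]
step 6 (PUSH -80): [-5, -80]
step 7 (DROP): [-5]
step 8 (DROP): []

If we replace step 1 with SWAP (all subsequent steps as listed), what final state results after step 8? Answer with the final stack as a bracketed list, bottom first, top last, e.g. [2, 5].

[5]

(re-executing from step 1 with the substitution; state before step 1: [-9, 5])
step 1 (SWAP): [5, -9]
step 2 (PUSH 82): [5, -9, 82]
step 3 (ADD): [5, 73]
step 4 (PUSH 83): [5, 73, 83]
step 5 (SUB): [5, -10]
step 6 (PUSH -80): [5, -10, -80]
step 7 (DROP): [5, -10]
step 8 (DROP): [5]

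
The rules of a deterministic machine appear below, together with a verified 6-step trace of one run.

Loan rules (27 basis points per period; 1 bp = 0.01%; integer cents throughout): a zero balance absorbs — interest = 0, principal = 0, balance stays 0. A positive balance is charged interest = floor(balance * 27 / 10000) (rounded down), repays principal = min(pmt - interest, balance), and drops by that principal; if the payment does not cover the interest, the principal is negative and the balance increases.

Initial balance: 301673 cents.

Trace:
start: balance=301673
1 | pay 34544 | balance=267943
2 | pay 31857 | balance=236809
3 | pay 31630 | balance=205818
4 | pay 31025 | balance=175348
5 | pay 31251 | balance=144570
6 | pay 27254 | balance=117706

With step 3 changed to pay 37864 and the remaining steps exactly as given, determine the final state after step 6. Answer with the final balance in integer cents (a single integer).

111421

(re-executing from step 3 with the substitution; state before step 3: balance=236809)
3 | pay 37864 | balance=199584
4 | pay 31025 | balance=169097
5 | pay 31251 | balance=138302
6 | pay 27254 | balance=111421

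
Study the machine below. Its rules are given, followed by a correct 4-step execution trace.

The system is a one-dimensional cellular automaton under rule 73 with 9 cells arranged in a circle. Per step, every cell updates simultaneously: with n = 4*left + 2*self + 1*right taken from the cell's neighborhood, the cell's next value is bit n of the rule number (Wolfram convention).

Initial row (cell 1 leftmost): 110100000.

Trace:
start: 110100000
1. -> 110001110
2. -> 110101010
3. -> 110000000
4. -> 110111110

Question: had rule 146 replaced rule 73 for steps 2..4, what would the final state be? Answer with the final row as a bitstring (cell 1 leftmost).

(re-executing steps 2..4 under rule 146; state before step 2: 110001110)
2. -> 001010100
3. -> 010000010
4. -> 101000101

101000101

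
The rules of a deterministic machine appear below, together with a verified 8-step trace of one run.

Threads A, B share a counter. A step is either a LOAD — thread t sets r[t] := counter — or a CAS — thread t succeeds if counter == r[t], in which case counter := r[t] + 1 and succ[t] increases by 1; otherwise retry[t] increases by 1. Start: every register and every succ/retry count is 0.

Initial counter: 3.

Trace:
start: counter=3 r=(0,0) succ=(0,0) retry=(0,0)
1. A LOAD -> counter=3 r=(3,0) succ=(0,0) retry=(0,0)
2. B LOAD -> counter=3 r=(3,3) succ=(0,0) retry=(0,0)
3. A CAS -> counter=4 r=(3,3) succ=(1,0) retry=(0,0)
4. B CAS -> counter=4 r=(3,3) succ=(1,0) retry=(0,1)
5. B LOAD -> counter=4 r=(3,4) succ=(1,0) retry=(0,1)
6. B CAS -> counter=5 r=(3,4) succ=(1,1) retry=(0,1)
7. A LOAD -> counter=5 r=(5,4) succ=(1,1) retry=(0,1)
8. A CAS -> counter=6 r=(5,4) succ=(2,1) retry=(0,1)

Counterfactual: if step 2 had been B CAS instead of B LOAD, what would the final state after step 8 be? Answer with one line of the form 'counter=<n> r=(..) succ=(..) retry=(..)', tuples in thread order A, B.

(re-executing from step 2 with the substitution; state before step 2: counter=3 r=(3,0) succ=(0,0) retry=(0,0))
2. B CAS -> counter=3 r=(3,0) succ=(0,0) retry=(0,1)
3. A CAS -> counter=4 r=(3,0) succ=(1,0) retry=(0,1)
4. B CAS -> counter=4 r=(3,0) succ=(1,0) retry=(0,2)
5. B LOAD -> counter=4 r=(3,4) succ=(1,0) retry=(0,2)
6. B CAS -> counter=5 r=(3,4) succ=(1,1) retry=(0,2)
7. A LOAD -> counter=5 r=(5,4) succ=(1,1) retry=(0,2)
8. A CAS -> counter=6 r=(5,4) succ=(2,1) retry=(0,2)

counter=6 r=(5,4) succ=(2,1) retry=(0,2)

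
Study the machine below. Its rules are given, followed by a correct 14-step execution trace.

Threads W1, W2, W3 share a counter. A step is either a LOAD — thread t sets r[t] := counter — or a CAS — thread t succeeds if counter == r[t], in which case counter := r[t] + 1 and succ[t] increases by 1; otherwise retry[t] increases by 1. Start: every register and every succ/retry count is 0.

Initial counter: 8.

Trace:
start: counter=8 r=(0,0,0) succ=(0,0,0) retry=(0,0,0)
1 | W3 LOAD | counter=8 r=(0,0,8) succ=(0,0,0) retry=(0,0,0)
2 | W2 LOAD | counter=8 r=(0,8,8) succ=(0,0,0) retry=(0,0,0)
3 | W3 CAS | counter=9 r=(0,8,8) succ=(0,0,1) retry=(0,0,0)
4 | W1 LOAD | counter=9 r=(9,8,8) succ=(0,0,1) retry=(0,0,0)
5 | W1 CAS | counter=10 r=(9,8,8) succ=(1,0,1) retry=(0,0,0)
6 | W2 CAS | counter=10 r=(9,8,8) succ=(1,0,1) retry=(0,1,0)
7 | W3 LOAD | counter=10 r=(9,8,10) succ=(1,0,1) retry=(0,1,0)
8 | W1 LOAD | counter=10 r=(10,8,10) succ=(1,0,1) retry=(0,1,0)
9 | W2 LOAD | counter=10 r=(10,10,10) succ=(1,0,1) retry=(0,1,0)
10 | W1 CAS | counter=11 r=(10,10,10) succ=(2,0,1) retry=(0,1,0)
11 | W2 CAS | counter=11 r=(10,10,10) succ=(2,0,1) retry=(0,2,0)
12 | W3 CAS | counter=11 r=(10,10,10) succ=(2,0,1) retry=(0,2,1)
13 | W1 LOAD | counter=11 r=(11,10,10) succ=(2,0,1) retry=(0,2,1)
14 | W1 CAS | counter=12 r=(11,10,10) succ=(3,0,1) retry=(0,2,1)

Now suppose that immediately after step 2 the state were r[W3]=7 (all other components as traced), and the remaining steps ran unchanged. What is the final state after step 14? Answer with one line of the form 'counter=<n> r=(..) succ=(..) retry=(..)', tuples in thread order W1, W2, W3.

counter=11 r=(10,9,9) succ=(3,0,0) retry=(0,2,2)

state after step 2 := counter=8 r=(0,8,7) succ=(0,0,0) retry=(0,0,0)
3 | W3 CAS | counter=8 r=(0,8,7) succ=(0,0,0) retry=(0,0,1)
4 | W1 LOAD | counter=8 r=(8,8,7) succ=(0,0,0) retry=(0,0,1)
5 | W1 CAS | counter=9 r=(8,8,7) succ=(1,0,0) retry=(0,0,1)
6 | W2 CAS | counter=9 r=(8,8,7) succ=(1,0,0) retry=(0,1,1)
7 | W3 LOAD | counter=9 r=(8,8,9) succ=(1,0,0) retry=(0,1,1)
8 | W1 LOAD | counter=9 r=(9,8,9) succ=(1,0,0) retry=(0,1,1)
9 | W2 LOAD | counter=9 r=(9,9,9) succ=(1,0,0) retry=(0,1,1)
10 | W1 CAS | counter=10 r=(9,9,9) succ=(2,0,0) retry=(0,1,1)
11 | W2 CAS | counter=10 r=(9,9,9) succ=(2,0,0) retry=(0,2,1)
12 | W3 CAS | counter=10 r=(9,9,9) succ=(2,0,0) retry=(0,2,2)
13 | W1 LOAD | counter=10 r=(10,9,9) succ=(2,0,0) retry=(0,2,2)
14 | W1 CAS | counter=11 r=(10,9,9) succ=(3,0,0) retry=(0,2,2)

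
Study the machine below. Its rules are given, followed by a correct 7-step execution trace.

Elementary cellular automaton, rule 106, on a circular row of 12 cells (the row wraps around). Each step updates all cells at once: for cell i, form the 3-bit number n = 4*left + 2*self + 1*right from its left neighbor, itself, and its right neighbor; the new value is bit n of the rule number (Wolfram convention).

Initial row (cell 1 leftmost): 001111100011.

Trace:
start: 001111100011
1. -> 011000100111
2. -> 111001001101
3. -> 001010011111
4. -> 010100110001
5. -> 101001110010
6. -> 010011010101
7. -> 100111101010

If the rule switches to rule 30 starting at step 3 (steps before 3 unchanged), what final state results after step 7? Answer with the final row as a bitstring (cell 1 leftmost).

110010010011

(re-executing steps 3..7 under rule 30; state before step 3: 111001001101)
3. -> 000111111001
4. -> 101100000111
5. -> 001010001100
6. -> 011011011010
7. -> 110010010011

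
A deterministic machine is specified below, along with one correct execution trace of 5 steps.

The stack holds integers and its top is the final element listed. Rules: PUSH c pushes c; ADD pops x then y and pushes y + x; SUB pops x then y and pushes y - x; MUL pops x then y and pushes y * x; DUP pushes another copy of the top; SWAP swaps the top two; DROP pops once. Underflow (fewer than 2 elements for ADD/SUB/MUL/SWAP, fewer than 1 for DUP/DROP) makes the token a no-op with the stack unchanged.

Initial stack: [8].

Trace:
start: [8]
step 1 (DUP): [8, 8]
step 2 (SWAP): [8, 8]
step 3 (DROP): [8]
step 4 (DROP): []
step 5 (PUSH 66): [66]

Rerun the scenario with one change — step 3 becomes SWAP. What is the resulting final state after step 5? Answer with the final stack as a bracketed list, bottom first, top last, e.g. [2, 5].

[8, 66]

(re-executing from step 3 with the substitution; state before step 3: [8, 8])
step 3 (SWAP): [8, 8]
step 4 (DROP): [8]
step 5 (PUSH 66): [8, 66]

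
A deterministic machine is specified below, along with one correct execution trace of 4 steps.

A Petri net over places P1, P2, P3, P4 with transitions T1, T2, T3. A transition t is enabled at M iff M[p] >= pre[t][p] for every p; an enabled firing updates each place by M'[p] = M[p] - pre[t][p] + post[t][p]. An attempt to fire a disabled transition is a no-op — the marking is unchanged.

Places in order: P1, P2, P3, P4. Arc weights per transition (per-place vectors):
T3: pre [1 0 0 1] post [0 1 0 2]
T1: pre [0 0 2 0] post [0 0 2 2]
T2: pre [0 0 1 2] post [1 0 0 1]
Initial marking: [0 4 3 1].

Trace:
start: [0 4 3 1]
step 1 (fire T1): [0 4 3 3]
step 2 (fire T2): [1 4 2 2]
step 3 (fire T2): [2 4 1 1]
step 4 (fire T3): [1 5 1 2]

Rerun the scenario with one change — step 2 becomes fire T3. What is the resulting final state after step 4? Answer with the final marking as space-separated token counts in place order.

(re-executing from step 2 with the substitution; state before step 2: [0 4 3 3])
step 2 (fire T3): [0 4 3 3]
step 3 (fire T2): [1 4 2 2]
step 4 (fire T3): [0 5 2 3]

0 5 2 3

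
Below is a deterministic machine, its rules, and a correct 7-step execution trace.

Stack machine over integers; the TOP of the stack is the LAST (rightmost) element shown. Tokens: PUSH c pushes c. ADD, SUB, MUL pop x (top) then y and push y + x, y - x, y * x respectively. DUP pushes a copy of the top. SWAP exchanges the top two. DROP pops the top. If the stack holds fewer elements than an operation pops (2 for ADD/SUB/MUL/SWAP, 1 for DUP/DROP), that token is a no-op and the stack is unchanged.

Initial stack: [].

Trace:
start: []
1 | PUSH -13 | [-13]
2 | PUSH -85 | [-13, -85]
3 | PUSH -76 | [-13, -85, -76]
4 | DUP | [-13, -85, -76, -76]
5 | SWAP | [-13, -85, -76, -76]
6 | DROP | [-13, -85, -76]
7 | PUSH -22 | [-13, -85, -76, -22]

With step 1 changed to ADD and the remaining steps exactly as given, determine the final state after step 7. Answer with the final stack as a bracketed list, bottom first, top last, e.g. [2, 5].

[-85, -76, -22]

(re-executing from step 1 with the substitution; state before step 1: [])
1 | ADD | []
2 | PUSH -85 | [-85]
3 | PUSH -76 | [-85, -76]
4 | DUP | [-85, -76, -76]
5 | SWAP | [-85, -76, -76]
6 | DROP | [-85, -76]
7 | PUSH -22 | [-85, -76, -22]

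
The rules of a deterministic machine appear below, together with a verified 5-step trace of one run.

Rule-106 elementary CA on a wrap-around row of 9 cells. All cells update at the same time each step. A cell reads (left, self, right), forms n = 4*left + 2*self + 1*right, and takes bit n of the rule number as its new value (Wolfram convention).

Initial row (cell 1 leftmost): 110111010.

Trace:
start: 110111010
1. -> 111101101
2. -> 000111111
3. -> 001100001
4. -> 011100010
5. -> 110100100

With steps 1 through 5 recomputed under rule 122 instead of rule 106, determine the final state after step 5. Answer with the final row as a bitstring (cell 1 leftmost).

000011110

(re-executing steps 1..5 under rule 122; state before step 1: 110111010)
1. -> 111101101
2. -> 000111111
3. -> 101100001
4. -> 111110011
5. -> 000011110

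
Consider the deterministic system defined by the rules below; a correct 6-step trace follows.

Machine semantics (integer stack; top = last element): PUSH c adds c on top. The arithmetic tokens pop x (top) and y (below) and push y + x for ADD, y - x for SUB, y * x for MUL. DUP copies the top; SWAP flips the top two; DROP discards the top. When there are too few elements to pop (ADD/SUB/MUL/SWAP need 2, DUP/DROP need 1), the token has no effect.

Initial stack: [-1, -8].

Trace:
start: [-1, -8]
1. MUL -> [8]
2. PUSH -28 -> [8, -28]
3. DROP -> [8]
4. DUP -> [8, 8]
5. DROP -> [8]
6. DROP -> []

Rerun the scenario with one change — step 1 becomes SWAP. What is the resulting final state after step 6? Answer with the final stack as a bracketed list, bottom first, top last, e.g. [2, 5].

[-8]

(re-executing from step 1 with the substitution; state before step 1: [-1, -8])
1. SWAP -> [-8, -1]
2. PUSH -28 -> [-8, -1, -28]
3. DROP -> [-8, -1]
4. DUP -> [-8, -1, -1]
5. DROP -> [-8, -1]
6. DROP -> [-8]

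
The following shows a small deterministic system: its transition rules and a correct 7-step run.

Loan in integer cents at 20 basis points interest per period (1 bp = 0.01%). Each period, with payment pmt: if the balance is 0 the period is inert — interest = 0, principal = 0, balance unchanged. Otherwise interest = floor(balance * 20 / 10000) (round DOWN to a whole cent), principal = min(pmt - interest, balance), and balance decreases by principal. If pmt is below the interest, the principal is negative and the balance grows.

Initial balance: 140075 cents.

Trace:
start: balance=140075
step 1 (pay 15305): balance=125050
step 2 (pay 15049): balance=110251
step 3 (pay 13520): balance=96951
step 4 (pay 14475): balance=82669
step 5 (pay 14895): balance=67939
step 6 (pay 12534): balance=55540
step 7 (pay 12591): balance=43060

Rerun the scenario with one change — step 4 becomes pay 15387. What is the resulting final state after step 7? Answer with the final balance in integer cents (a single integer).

(re-executing from step 4 with the substitution; state before step 4: balance=96951)
step 4 (pay 15387): balance=81757
step 5 (pay 14895): balance=67025
step 6 (pay 12534): balance=54625
step 7 (pay 12591): balance=42143

42143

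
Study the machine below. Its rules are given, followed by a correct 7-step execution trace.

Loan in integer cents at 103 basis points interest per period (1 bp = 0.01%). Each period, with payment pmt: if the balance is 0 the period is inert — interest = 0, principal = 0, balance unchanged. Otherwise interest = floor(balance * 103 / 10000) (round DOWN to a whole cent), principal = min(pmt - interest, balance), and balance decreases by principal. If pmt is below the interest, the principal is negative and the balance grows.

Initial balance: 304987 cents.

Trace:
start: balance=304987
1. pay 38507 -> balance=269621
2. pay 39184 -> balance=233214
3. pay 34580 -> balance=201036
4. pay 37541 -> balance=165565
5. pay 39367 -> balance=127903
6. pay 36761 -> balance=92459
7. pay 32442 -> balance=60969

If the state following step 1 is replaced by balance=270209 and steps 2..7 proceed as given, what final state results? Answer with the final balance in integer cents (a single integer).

state after step 1 := balance=270209
2. pay 39184 -> balance=233808
3. pay 34580 -> balance=201636
4. pay 37541 -> balance=166171
5. pay 39367 -> balance=128515
6. pay 36761 -> balance=93077
7. pay 32442 -> balance=61593

61593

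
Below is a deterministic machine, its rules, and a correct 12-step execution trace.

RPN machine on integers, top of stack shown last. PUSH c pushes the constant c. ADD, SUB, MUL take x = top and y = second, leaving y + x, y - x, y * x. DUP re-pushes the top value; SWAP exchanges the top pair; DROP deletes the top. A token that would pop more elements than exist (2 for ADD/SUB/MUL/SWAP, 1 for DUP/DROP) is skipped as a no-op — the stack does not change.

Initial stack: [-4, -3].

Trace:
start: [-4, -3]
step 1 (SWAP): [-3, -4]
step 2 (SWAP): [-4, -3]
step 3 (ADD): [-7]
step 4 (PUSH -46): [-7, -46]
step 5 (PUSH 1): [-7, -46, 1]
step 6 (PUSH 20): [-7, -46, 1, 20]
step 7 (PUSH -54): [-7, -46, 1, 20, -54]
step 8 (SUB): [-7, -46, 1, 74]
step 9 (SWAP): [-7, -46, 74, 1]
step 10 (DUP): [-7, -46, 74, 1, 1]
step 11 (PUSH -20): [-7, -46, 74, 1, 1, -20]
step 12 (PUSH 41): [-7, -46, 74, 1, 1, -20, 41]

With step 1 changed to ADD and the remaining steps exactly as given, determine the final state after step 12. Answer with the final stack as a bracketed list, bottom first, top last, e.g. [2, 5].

[-7, -46, 74, 1, 1, -20, 41]

(re-executing from step 1 with the substitution; state before step 1: [-4, -3])
step 1 (ADD): [-7]
step 2 (SWAP): [-7]
step 3 (ADD): [-7]
step 4 (PUSH -46): [-7, -46]
step 5 (PUSH 1): [-7, -46, 1]
step 6 (PUSH 20): [-7, -46, 1, 20]
step 7 (PUSH -54): [-7, -46, 1, 20, -54]
step 8 (SUB): [-7, -46, 1, 74]
step 9 (SWAP): [-7, -46, 74, 1]
step 10 (DUP): [-7, -46, 74, 1, 1]
step 11 (PUSH -20): [-7, -46, 74, 1, 1, -20]
step 12 (PUSH 41): [-7, -46, 74, 1, 1, -20, 41]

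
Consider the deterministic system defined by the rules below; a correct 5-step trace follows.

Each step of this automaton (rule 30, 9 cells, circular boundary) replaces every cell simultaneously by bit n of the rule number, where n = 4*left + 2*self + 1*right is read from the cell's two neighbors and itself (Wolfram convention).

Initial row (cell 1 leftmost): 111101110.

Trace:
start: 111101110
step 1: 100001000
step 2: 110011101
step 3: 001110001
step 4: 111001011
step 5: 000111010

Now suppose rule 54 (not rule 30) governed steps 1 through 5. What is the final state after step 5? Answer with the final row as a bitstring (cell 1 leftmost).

111110001

(re-executing steps 1..5 under rule 54; state before step 1: 111101110)
step 1: 000010001
step 2: 100111011
step 3: 011000100
step 4: 100101110
step 5: 111110001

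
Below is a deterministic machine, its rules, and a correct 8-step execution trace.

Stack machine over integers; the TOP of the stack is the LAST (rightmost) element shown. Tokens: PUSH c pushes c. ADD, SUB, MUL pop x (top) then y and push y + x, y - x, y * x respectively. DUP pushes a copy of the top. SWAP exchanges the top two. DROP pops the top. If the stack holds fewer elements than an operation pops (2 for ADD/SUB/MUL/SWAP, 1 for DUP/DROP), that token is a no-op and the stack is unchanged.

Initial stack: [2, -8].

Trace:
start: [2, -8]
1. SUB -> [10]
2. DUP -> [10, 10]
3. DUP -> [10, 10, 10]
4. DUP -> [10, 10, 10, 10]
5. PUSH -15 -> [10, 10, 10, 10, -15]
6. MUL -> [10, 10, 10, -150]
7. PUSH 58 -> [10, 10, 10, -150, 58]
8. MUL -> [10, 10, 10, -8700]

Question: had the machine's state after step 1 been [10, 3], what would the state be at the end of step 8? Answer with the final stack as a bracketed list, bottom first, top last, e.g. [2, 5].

state after step 1 := [10, 3]
2. DUP -> [10, 3, 3]
3. DUP -> [10, 3, 3, 3]
4. DUP -> [10, 3, 3, 3, 3]
5. PUSH -15 -> [10, 3, 3, 3, 3, -15]
6. MUL -> [10, 3, 3, 3, -45]
7. PUSH 58 -> [10, 3, 3, 3, -45, 58]
8. MUL -> [10, 3, 3, 3, -2610]

[10, 3, 3, 3, -2610]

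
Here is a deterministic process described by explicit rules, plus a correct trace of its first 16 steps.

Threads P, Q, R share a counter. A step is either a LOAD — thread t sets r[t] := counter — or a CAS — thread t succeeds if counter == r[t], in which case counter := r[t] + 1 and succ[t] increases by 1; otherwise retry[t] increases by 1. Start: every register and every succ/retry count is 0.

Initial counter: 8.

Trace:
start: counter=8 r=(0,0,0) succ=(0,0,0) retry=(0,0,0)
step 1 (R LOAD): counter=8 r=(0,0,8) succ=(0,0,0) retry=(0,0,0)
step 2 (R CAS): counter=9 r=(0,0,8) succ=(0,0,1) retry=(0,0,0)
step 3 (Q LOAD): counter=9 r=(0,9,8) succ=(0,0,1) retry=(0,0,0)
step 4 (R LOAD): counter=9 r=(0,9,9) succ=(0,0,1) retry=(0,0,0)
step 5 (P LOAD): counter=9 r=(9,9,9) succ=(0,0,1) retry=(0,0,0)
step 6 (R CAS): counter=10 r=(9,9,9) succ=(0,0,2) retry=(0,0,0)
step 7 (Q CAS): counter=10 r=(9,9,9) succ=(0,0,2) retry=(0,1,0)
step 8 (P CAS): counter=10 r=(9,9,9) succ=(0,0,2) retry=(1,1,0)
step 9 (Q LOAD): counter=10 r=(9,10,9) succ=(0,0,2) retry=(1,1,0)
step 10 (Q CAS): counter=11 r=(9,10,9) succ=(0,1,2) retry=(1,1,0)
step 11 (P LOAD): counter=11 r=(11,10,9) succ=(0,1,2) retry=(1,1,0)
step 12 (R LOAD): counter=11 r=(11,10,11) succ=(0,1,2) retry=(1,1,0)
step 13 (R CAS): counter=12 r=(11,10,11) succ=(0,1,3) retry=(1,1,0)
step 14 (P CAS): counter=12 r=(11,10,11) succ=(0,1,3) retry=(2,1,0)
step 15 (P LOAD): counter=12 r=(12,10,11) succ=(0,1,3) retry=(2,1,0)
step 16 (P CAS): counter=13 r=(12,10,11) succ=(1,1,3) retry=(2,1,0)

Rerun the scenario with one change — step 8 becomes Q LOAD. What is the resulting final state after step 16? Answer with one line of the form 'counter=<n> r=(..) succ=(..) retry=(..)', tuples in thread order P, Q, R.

(re-executing from step 8 with the substitution; state before step 8: counter=10 r=(9,9,9) succ=(0,0,2) retry=(0,1,0))
step 8 (Q LOAD): counter=10 r=(9,10,9) succ=(0,0,2) retry=(0,1,0)
step 9 (Q LOAD): counter=10 r=(9,10,9) succ=(0,0,2) retry=(0,1,0)
step 10 (Q CAS): counter=11 r=(9,10,9) succ=(0,1,2) retry=(0,1,0)
step 11 (P LOAD): counter=11 r=(11,10,9) succ=(0,1,2) retry=(0,1,0)
step 12 (R LOAD): counter=11 r=(11,10,11) succ=(0,1,2) retry=(0,1,0)
step 13 (R CAS): counter=12 r=(11,10,11) succ=(0,1,3) retry=(0,1,0)
step 14 (P CAS): counter=12 r=(11,10,11) succ=(0,1,3) retry=(1,1,0)
step 15 (P LOAD): counter=12 r=(12,10,11) succ=(0,1,3) retry=(1,1,0)
step 16 (P CAS): counter=13 r=(12,10,11) succ=(1,1,3) retry=(1,1,0)

counter=13 r=(12,10,11) succ=(1,1,3) retry=(1,1,0)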